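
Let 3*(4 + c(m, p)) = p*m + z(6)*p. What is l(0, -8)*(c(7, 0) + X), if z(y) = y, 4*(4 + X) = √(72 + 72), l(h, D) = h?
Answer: 0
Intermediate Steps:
X = -1 (X = -4 + √(72 + 72)/4 = -4 + √144/4 = -4 + (¼)*12 = -4 + 3 = -1)
c(m, p) = -4 + 2*p + m*p/3 (c(m, p) = -4 + (p*m + 6*p)/3 = -4 + (m*p + 6*p)/3 = -4 + (6*p + m*p)/3 = -4 + (2*p + m*p/3) = -4 + 2*p + m*p/3)
l(0, -8)*(c(7, 0) + X) = 0*((-4 + 2*0 + (⅓)*7*0) - 1) = 0*((-4 + 0 + 0) - 1) = 0*(-4 - 1) = 0*(-5) = 0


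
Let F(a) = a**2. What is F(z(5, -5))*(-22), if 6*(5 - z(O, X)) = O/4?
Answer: -145475/288 ≈ -505.12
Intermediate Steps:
z(O, X) = 5 - O/24 (z(O, X) = 5 - O/(6*4) = 5 - O/24)
F(z(5, -5))*(-22) = (5 - 1/24*5)**2*(-22) = (5 - 5/24)**2*(-22) = (115/24)**2*(-22) = (13225/576)*(-22) = -145475/288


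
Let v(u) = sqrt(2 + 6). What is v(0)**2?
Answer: 8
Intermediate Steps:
v(u) = 2*sqrt(2) (v(u) = sqrt(8) = 2*sqrt(2))
v(0)**2 = (2*sqrt(2))**2 = 8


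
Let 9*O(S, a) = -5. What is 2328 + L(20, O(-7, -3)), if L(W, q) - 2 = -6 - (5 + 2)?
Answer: 2317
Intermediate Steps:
O(S, a) = -5/9 (O(S, a) = (1/9)*(-5) = -5/9)
L(W, q) = -11 (L(W, q) = 2 + (-6 - (5 + 2)) = 2 + (-6 - 1*7) = 2 + (-6 - 7) = 2 - 13 = -11)
2328 + L(20, O(-7, -3)) = 2328 - 11 = 2317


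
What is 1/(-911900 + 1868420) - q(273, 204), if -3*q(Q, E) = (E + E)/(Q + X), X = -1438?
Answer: -26017111/222869160 ≈ -0.11674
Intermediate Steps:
q(Q, E) = -2*E/(3*(-1438 + Q)) (q(Q, E) = -(E + E)/(3*(Q - 1438)) = -2*E/(3*(-1438 + Q)))
1/(-911900 + 1868420) - q(273, 204) = 1/(-911900 + 1868420) - (-2)*204/(-4314 + 3*273) = 1/956520 - (-2)*204/(-4314 + 819) = 1/956520 - (-2)*204/(-3495) = 1/956520 - (-2)*204*(-1)/3495 = 1/956520 - 1*136/1165 = 1/956520 - 136/1165 = -26017111/222869160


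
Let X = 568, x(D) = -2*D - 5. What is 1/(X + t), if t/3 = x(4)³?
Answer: -1/6023 ≈ -0.00016603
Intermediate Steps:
x(D) = -5 - 2*D
t = -6591 (t = 3*(-5 - 2*4)³ = 3*(-5 - 8)³ = 3*(-13)³ = 3*(-2197) = -6591)
1/(X + t) = 1/(568 - 6591) = 1/(-6023) = -1/6023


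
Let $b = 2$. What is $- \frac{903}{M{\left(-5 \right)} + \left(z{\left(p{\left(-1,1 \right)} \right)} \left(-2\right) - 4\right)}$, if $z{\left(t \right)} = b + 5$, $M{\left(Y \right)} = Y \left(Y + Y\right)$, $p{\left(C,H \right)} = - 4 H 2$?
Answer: $- \frac{903}{32} \approx -28.219$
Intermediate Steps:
$p{\left(C,H \right)} = - 8 H$
$M{\left(Y \right)} = 2 Y^{2}$ ($M{\left(Y \right)} = Y 2 Y = 2 Y^{2}$)
$z{\left(t \right)} = 7$ ($z{\left(t \right)} = 2 + 5 = 7$)
$- \frac{903}{M{\left(-5 \right)} + \left(z{\left(p{\left(-1,1 \right)} \right)} \left(-2\right) - 4\right)} = - \frac{903}{2 \left(-5\right)^{2} + \left(7 \left(-2\right) - 4\right)} = - \frac{903}{2 \cdot 25 - 18} = - \frac{903}{50 - 18} = - \frac{903}{32}$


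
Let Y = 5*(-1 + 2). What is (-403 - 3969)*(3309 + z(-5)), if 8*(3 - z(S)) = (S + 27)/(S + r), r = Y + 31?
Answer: -448869961/31 ≈ -1.4480e+7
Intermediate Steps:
Y = 5 (Y = 5*1 = 5)
r = 36 (r = 5 + 31 = 36)
z(S) = 3 - (27 + S)/(8*(36 + S)) (z(S) = 3 - (S + 27)/(8*(S + 36)) = 3 - (27 + S)/(8*(36 + S)))
(-403 - 3969)*(3309 + z(-5)) = (-403 - 3969)*(3309 + (837 + 23*(-5))/(8*(36 - 5))) = -4372*(3309 + (⅛)*(837 - 115)/31) = -4372*(3309 + (⅛)*(1/31)*722) = -4372*(3309 + 361/124) = -4372*410677/124 = -448869961/31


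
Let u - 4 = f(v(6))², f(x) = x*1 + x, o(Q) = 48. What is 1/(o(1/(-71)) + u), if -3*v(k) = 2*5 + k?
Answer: 9/1492 ≈ 0.0060322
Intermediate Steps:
v(k) = -10/3 - k/3 (v(k) = -(2*5 + k)/3 = -(10 + k)/3 = -10/3 - k/3)
f(x) = 2*x (f(x) = x + x = 2*x)
u = 1060/9 (u = 4 + (2*(-10/3 - ⅓*6))² = 4 + (2*(-10/3 - 2))² = 4 + (2*(-16/3))² = 4 + (-32/3)² = 4 + 1024/9 = 1060/9 ≈ 117.78)
1/(o(1/(-71)) + u) = 1/(48 + 1060/9) = 1/(1492/9) = 9/1492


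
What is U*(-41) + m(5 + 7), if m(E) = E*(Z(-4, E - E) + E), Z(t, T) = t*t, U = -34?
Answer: 1730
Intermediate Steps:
Z(t, T) = t**2
m(E) = E*(16 + E) (m(E) = E*((-4)**2 + E) = E*(16 + E))
U*(-41) + m(5 + 7) = -34*(-41) + (5 + 7)*(16 + (5 + 7)) = 1394 + 12*(16 + 12) = 1394 + 12*28 = 1394 + 336 = 1730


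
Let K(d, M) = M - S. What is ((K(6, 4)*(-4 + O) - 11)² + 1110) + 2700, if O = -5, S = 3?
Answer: 4210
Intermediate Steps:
K(d, M) = -3 + M (K(d, M) = M - 1*3 = M - 3 = -3 + M)
((K(6, 4)*(-4 + O) - 11)² + 1110) + 2700 = (((-3 + 4)*(-4 - 5) - 11)² + 1110) + 2700 = ((1*(-9) - 11)² + 1110) + 2700 = ((-9 - 11)² + 1110) + 2700 = ((-20)² + 1110) + 2700 = (400 + 1110) + 2700 = 1510 + 2700 = 4210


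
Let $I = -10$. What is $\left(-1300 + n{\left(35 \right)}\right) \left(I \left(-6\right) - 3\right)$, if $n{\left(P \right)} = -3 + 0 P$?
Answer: $-74271$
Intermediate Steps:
$n{\left(P \right)} = -3$ ($n{\left(P \right)} = -3 + 0 = -3$)
$\left(-1300 + n{\left(35 \right)}\right) \left(I \left(-6\right) - 3\right) = \left(-1300 - 3\right) \left(\left(-10\right) \left(-6\right) - 3\right) = - 1303 \left(60 - 3\right) = \left(-1303\right) 57 = -74271$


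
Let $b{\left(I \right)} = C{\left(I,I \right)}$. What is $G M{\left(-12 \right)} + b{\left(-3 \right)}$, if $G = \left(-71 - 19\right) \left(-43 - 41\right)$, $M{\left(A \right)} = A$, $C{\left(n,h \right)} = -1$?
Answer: $-90721$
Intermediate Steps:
$b{\left(I \right)} = -1$
$G = 7560$ ($G = \left(-71 - 19\right) \left(-84\right) = \left(-90\right) \left(-84\right) = 7560$)
$G M{\left(-12 \right)} + b{\left(-3 \right)} = 7560 \left(-12\right) - 1 = -90720 - 1 = -90721$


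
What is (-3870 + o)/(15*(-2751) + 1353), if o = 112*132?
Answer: -1819/6652 ≈ -0.27345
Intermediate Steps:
o = 14784
(-3870 + o)/(15*(-2751) + 1353) = (-3870 + 14784)/(15*(-2751) + 1353) = 10914/(-41265 + 1353) = 10914/(-39912) = 10914*(-1/39912) = -1819/6652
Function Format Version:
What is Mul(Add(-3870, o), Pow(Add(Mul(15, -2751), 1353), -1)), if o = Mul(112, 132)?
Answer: Rational(-1819, 6652) ≈ -0.27345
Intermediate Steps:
o = 14784
Mul(Add(-3870, o), Pow(Add(Mul(15, -2751), 1353), -1)) = Mul(Add(-3870, 14784), Pow(Add(Mul(15, -2751), 1353), -1)) = Mul(10914, Pow(Add(-41265, 1353), -1)) = Mul(10914, Pow(-39912, -1)) = Mul(10914, Rational(-1, 39912)) = Rational(-1819, 6652)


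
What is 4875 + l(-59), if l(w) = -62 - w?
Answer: 4872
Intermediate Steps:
4875 + l(-59) = 4875 + (-62 - 1*(-59)) = 4875 + (-62 + 59) = 4875 - 3 = 4872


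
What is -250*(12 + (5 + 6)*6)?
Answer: -19500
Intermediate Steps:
-250*(12 + (5 + 6)*6) = -250*(12 + 11*6) = -250*(12 + 66) = -250*78 = -19500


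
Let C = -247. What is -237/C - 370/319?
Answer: -15787/78793 ≈ -0.20036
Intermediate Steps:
-237/C - 370/319 = -237/(-247) - 370/319 = -237*(-1/247) - 370*1/319 = 237/247 - 370/319 = -15787/78793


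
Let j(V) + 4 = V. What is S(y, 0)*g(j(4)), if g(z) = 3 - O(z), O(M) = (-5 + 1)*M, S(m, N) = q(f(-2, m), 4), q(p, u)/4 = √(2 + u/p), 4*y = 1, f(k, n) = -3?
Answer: 4*√6 ≈ 9.7980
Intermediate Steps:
y = ¼ (y = (¼)*1 = ¼ ≈ 0.25000)
j(V) = -4 + V
q(p, u) = 4*√(2 + u/p)
S(m, N) = 4*√6/3 (S(m, N) = 4*√(2 + 4/(-3)) = 4*√(2 + 4*(-⅓)) = 4*√(2 - 4/3) = 4*√(⅔) = 4*(√6/3) = 4*√6/3)
O(M) = -4*M
g(z) = 3 + 4*z (g(z) = 3 - (-4)*z = 3 + 4*z)
S(y, 0)*g(j(4)) = (4*√6/3)*(3 + 4*(-4 + 4)) = (4*√6/3)*(3 + 4*0) = (4*√6/3)*(3 + 0) = (4*√6/3)*3 = 4*√6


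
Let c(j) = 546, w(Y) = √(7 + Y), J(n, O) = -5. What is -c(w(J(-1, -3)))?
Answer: -546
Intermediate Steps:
-c(w(J(-1, -3))) = -1*546 = -546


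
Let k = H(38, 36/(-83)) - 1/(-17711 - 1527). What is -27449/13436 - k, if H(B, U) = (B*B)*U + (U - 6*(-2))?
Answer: 6572471657349/10726993372 ≈ 612.70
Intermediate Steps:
H(B, U) = 12 + U + U*B**2 (H(B, U) = B**2*U + (U + 12) = U*B**2 + (12 + U) = 12 + U + U*B**2)
k = -981599629/1596754 (k = (12 + 36/(-83) + (36/(-83))*38**2) - 1/(-17711 - 1527) = (12 + 36*(-1/83) + (36*(-1/83))*1444) - 1/(-19238) = (12 - 36/83 - 36/83*1444) - 1*(-1/19238) = (12 - 36/83 - 51984/83) + 1/19238 = -51024/83 + 1/19238 = -981599629/1596754 ≈ -614.75)
-27449/13436 - k = -27449/13436 - 1*(-981599629/1596754) = -27449*1/13436 + 981599629/1596754 = -27449/13436 + 981599629/1596754 = 6572471657349/10726993372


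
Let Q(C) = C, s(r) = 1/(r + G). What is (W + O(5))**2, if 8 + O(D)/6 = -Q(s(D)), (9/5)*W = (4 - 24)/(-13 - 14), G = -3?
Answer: 151117849/59049 ≈ 2559.2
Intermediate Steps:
s(r) = 1/(-3 + r) (s(r) = 1/(r - 3) = 1/(-3 + r))
W = 100/243 (W = 5*((4 - 24)/(-13 - 14))/9 = 5*(-20/(-27))/9 = 5*(-20*(-1/27))/9 = (5/9)*(20/27) = 100/243 ≈ 0.41152)
O(D) = -48 - 6/(-3 + D) (O(D) = -48 + 6*(-1/(-3 + D)) = -48 - 6/(-3 + D))
(W + O(5))**2 = (100/243 + 6*(23 - 8*5)/(-3 + 5))**2 = (100/243 + 6*(23 - 40)/2)**2 = (100/243 + 6*(1/2)*(-17))**2 = (100/243 - 51)**2 = (-12293/243)**2 = 151117849/59049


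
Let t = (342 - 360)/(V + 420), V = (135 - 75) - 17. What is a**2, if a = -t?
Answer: 324/214369 ≈ 0.0015114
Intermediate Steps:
V = 43 (V = 60 - 17 = 43)
t = -18/463 (t = (342 - 360)/(43 + 420) = -18/463 ≈ -0.038877)
a = 18/463 (a = -1*(-18/463) = 18/463 ≈ 0.038877)
a**2 = (18/463)**2 = 324/214369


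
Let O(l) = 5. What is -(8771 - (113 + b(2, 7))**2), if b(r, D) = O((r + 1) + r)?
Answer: 5153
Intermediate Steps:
b(r, D) = 5
-(8771 - (113 + b(2, 7))**2) = -(8771 - (113 + 5)**2) = -(8771 - 1*118**2) = -(8771 - 1*13924) = -(8771 - 13924) = -1*(-5153) = 5153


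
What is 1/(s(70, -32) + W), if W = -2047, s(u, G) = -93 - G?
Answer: -1/2108 ≈ -0.00047438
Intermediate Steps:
1/(s(70, -32) + W) = 1/((-93 - 1*(-32)) - 2047) = 1/((-93 + 32) - 2047) = 1/(-61 - 2047) = 1/(-2108) = -1/2108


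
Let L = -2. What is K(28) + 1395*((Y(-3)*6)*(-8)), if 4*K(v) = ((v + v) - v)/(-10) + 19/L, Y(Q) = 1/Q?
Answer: 892677/40 ≈ 22317.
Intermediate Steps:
K(v) = -19/8 - v/40 (K(v) = (((v + v) - v)/(-10) + 19/(-2))/4 = ((2*v - v)*(-⅒) + 19*(-½))/4 = (v*(-⅒) - 19/2)/4 = (-v/10 - 19/2)/4 = (-19/2 - v/10)/4 = -19/8 - v/40)
K(28) + 1395*((Y(-3)*6)*(-8)) = (-19/8 - 1/40*28) + 1395*((6/(-3))*(-8)) = (-19/8 - 7/10) + 1395*(-⅓*6*(-8)) = -123/40 + 1395*(-2*(-8)) = -123/40 + 1395*16 = -123/40 + 22320 = 892677/40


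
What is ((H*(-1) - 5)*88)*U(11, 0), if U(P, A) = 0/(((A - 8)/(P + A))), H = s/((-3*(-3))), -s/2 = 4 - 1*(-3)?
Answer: 0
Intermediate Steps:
s = -14 (s = -2*(4 - 1*(-3)) = -2*(4 + 3) = -2*7 = -14)
H = -14/9 (H = -14/((-3*(-3))) = -14/9 ≈ -1.5556)
U(P, A) = 0 (U(P, A) = 0/(((-8 + A)/(A + P))) = 0*((A + P)/(-8 + A)) = 0)
((H*(-1) - 5)*88)*U(11, 0) = ((-14/9*(-1) - 5)*88)*0 = ((14/9 - 5)*88)*0 = -31/9*88*0 = -2728/9*0 = 0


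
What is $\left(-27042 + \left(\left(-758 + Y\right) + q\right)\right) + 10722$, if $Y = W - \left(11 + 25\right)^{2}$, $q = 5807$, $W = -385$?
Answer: $-12952$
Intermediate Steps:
$Y = -1681$ ($Y = -385 - \left(11 + 25\right)^{2} = -385 - 36^{2} = -385 - 1296 = -1681$)
$\left(-27042 + \left(\left(-758 + Y\right) + q\right)\right) + 10722 = \left(-27042 + \left(\left(-758 - 1681\right) + 5807\right)\right) + 10722 = \left(-27042 + \left(-2439 + 5807\right)\right) + 10722 = \left(-27042 + 3368\right) + 10722 = -23674 + 10722 = -12952$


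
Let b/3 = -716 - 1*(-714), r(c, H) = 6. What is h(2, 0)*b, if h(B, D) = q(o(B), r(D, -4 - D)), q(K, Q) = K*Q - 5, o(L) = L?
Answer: -42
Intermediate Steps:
q(K, Q) = -5 + K*Q
h(B, D) = -5 + 6*B (h(B, D) = -5 + B*6 = -5 + 6*B)
b = -6 (b = 3*(-716 - 1*(-714)) = 3*(-716 + 714) = 3*(-2) = -6)
h(2, 0)*b = (-5 + 6*2)*(-6) = (-5 + 12)*(-6) = 7*(-6) = -42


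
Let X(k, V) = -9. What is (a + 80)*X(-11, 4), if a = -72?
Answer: -72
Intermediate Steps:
(a + 80)*X(-11, 4) = (-72 + 80)*(-9) = 8*(-9) = -72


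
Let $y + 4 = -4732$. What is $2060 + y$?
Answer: $-2676$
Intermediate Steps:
$y = -4736$ ($y = -4 - 4732 = -4736$)
$2060 + y = 2060 - 4736 = -2676$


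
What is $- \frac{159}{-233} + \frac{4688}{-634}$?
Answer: $- \frac{495749}{73861} \approx -6.7119$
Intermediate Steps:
$- \frac{159}{-233} + \frac{4688}{-634} = \left(-159\right) \left(- \frac{1}{233}\right) + 4688 \left(- \frac{1}{634}\right) = \frac{159}{233} - \frac{2344}{317} = - \frac{495749}{73861}$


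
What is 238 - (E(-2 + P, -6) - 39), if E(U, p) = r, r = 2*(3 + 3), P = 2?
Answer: 265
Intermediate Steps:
r = 12 (r = 2*6 = 12)
E(U, p) = 12
238 - (E(-2 + P, -6) - 39) = 238 - (12 - 39) = 238 - 1*(-27) = 238 + 27 = 265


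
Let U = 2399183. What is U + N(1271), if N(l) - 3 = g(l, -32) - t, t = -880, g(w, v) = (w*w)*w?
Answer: 2055625577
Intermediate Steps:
g(w, v) = w³ (g(w, v) = w²*w = w³)
N(l) = 883 + l³ (N(l) = 3 + (l³ - 1*(-880)) = 3 + (l³ + 880) = 3 + (880 + l³) = 883 + l³)
U + N(1271) = 2399183 + (883 + 1271³) = 2399183 + (883 + 2053225511) = 2399183 + 2053226394 = 2055625577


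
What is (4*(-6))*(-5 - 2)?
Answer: 168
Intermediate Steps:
(4*(-6))*(-5 - 2) = -24*(-7) = 168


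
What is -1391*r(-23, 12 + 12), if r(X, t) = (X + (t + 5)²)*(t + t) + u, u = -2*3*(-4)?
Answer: -54649608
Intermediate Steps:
u = 24 (u = -6*(-4) = 24)
r(X, t) = 24 + 2*t*(X + (5 + t)²) (r(X, t) = (X + (t + 5)²)*(t + t) + 24 = (X + (5 + t)²)*(2*t) + 24 = 2*t*(X + (5 + t)²) + 24 = 24 + 2*t*(X + (5 + t)²))
-1391*r(-23, 12 + 12) = -1391*(24 + 2*(-23)*(12 + 12) + 2*(12 + 12)*(5 + (12 + 12))²) = -1391*(24 + 2*(-23)*24 + 2*24*(5 + 24)²) = -1391*(24 - 1104 + 2*24*29²) = -1391*(24 - 1104 + 2*24*841) = -1391*(24 - 1104 + 40368) = -1391*39288 = -54649608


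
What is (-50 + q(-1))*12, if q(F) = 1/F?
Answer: -612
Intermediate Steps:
(-50 + q(-1))*12 = (-50 + 1/(-1))*12 = (-50 - 1)*12 = -51*12 = -612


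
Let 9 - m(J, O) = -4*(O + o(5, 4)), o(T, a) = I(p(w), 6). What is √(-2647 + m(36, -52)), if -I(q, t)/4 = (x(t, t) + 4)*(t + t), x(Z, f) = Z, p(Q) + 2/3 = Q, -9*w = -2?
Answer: I*√4766 ≈ 69.036*I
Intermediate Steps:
w = 2/9 (w = -⅑*(-2) = 2/9 ≈ 0.22222)
p(Q) = -⅔ + Q
I(q, t) = -8*t*(4 + t) (I(q, t) = -4*(t + 4)*(t + t) = -4*(4 + t)*2*t = -8*t*(4 + t))
o(T, a) = -480 (o(T, a) = -8*6*(4 + 6) = -8*6*10 = -480)
m(J, O) = -1911 + 4*O (m(J, O) = 9 - (-4)*(O - 480) = 9 - (-4)*(-480 + O) = 9 - (1920 - 4*O) = 9 + (-1920 + 4*O) = -1911 + 4*O)
√(-2647 + m(36, -52)) = √(-2647 + (-1911 + 4*(-52))) = √(-2647 + (-1911 - 208)) = √(-2647 - 2119) = √(-4766) = I*√4766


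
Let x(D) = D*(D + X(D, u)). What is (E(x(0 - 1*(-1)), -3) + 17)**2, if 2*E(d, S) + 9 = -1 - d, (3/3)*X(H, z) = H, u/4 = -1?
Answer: 121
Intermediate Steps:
u = -4 (u = 4*(-1) = -4)
X(H, z) = H
x(D) = 2*D**2 (x(D) = D*(D + D) = D*(2*D) = 2*D**2)
E(d, S) = -5 - d/2 (E(d, S) = -9/2 + (-1 - d)/2 = -9/2 + (-1/2 - d/2) = -5 - d/2)
(E(x(0 - 1*(-1)), -3) + 17)**2 = ((-5 - (0 - 1*(-1))**2) + 17)**2 = ((-5 - (0 + 1)**2) + 17)**2 = ((-5 - 1**2) + 17)**2 = ((-5 - 1) + 17)**2 = (-6 + 17)**2 = 11**2 = 121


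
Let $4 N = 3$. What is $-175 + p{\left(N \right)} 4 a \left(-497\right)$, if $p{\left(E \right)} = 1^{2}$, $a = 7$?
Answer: $-14091$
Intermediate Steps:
$N = \frac{3}{4}$ ($N = \frac{1}{4} \cdot 3 = \frac{3}{4} \approx 0.75$)
$p{\left(E \right)} = 1$
$-175 + p{\left(N \right)} 4 a \left(-497\right) = -175 + 1 \cdot 4 \cdot 7 \left(-497\right) = -175 + 4 \cdot 7 \left(-497\right) = -175 + 28 \left(-497\right) = -175 - 13916 = -14091$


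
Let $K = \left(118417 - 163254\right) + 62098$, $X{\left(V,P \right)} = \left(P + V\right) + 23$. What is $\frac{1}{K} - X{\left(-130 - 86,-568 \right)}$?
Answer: $\frac{13135622}{17261} \approx 761.0$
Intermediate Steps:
$X{\left(V,P \right)} = 23 + P + V$
$K = 17261$ ($K = -44837 + 62098 = 17261$)
$\frac{1}{K} - X{\left(-130 - 86,-568 \right)} = \frac{1}{17261} - \left(23 - 568 - 216\right) = \frac{1}{17261} - -761 = \frac{1}{17261} + 761 = \frac{13135622}{17261}$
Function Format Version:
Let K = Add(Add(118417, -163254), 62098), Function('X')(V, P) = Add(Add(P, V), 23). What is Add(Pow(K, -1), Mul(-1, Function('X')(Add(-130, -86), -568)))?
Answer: Rational(13135622, 17261) ≈ 761.00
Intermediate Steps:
Function('X')(V, P) = Add(23, P, V)
K = 17261 (K = Add(-44837, 62098) = 17261)
Add(Pow(K, -1), Mul(-1, Function('X')(Add(-130, -86), -568))) = Add(Pow(17261, -1), Mul(-1, Add(23, -568, Add(-130, -86)))) = Add(Rational(1, 17261), Mul(-1, Add(23, -568, -216))) = Add(Rational(1, 17261), Mul(-1, -761)) = Add(Rational(1, 17261), 761) = Rational(13135622, 17261)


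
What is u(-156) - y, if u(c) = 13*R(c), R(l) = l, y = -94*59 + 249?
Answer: 3269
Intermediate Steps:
y = -5297 (y = -5546 + 249 = -5297)
u(c) = 13*c
u(-156) - y = 13*(-156) - 1*(-5297) = -2028 + 5297 = 3269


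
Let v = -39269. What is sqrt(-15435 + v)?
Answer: 4*I*sqrt(3419) ≈ 233.89*I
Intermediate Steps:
sqrt(-15435 + v) = sqrt(-15435 - 39269) = sqrt(-54704) = 4*I*sqrt(3419)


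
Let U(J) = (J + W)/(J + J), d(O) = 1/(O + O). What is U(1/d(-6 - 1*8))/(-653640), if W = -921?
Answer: -73/2815680 ≈ -2.5926e-5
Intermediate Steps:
d(O) = 1/(2*O)
U(J) = (-921 + J)/(2*J) (U(J) = (J - 921)/(J + J) = (-921 + J)/((2*J)) = (-921 + J)*(1/(2*J)) = (-921 + J)/(2*J))
U(1/d(-6 - 1*8))/(-653640) = ((-921 + 1/(1/(2*(-6 - 1*8))))/(2*(1/(1/(2*(-6 - 1*8))))))/(-653640) = ((-921 + 1/(1/(2*(-6 - 8))))/(2*(1/(1/(2*(-6 - 8))))))*(-1/653640) = ((-921 + 1/((1/2)/(-14)))/(2*(1/((1/2)/(-14)))))*(-1/653640) = ((-921 + 1/((1/2)*(-1/14)))/(2*(1/((1/2)*(-1/14)))))*(-1/653640) = ((-921 + 1/(-1/28))/(2*(1/(-1/28))))*(-1/653640) = ((1/2)*(-921 - 28)/(-28))*(-1/653640) = ((1/2)*(-1/28)*(-949))*(-1/653640) = (949/56)*(-1/653640) = -73/2815680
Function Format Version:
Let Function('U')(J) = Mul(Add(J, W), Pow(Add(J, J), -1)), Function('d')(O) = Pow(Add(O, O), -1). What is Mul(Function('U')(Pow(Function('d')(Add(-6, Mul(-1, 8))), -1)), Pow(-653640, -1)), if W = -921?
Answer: Rational(-73, 2815680) ≈ -2.5926e-5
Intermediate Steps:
Function('d')(O) = Mul(Rational(1, 2), Pow(O, -1)) (Function('d')(O) = Pow(Mul(2, O), -1) = Mul(Rational(1, 2), Pow(O, -1)))
Function('U')(J) = Mul(Rational(1, 2), Pow(J, -1), Add(-921, J)) (Function('U')(J) = Mul(Add(J, -921), Pow(Add(J, J), -1)) = Mul(Add(-921, J), Pow(Mul(2, J), -1)) = Mul(Add(-921, J), Mul(Rational(1, 2), Pow(J, -1))) = Mul(Rational(1, 2), Pow(J, -1), Add(-921, J)))
Mul(Function('U')(Pow(Function('d')(Add(-6, Mul(-1, 8))), -1)), Pow(-653640, -1)) = Mul(Mul(Rational(1, 2), Pow(Pow(Mul(Rational(1, 2), Pow(Add(-6, Mul(-1, 8)), -1)), -1), -1), Add(-921, Pow(Mul(Rational(1, 2), Pow(Add(-6, Mul(-1, 8)), -1)), -1))), Pow(-653640, -1)) = Mul(Mul(Rational(1, 2), Pow(Pow(Mul(Rational(1, 2), Pow(Add(-6, -8), -1)), -1), -1), Add(-921, Pow(Mul(Rational(1, 2), Pow(Add(-6, -8), -1)), -1))), Rational(-1, 653640)) = Mul(Mul(Rational(1, 2), Pow(Pow(Mul(Rational(1, 2), Pow(-14, -1)), -1), -1), Add(-921, Pow(Mul(Rational(1, 2), Pow(-14, -1)), -1))), Rational(-1, 653640)) = Mul(Mul(Rational(1, 2), Pow(Pow(Mul(Rational(1, 2), Rational(-1, 14)), -1), -1), Add(-921, Pow(Mul(Rational(1, 2), Rational(-1, 14)), -1))), Rational(-1, 653640)) = Mul(Mul(Rational(1, 2), Pow(Pow(Rational(-1, 28), -1), -1), Add(-921, Pow(Rational(-1, 28), -1))), Rational(-1, 653640)) = Mul(Mul(Rational(1, 2), Pow(-28, -1), Add(-921, -28)), Rational(-1, 653640)) = Mul(Mul(Rational(1, 2), Rational(-1, 28), -949), Rational(-1, 653640)) = Mul(Rational(949, 56), Rational(-1, 653640)) = Rational(-73, 2815680)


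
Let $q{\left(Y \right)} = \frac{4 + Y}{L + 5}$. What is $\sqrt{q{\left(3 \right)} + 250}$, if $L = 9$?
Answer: $\frac{\sqrt{1002}}{2} \approx 15.827$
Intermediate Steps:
$q{\left(Y \right)} = \frac{2}{7} + \frac{Y}{14}$ ($q{\left(Y \right)} = \frac{4 + Y}{9 + 5} = \frac{4 + Y}{14} = \left(4 + Y\right) \frac{1}{14} = \frac{2}{7} + \frac{Y}{14}$)
$\sqrt{q{\left(3 \right)} + 250} = \sqrt{\left(\frac{2}{7} + \frac{1}{14} \cdot 3\right) + 250} = \sqrt{\left(\frac{2}{7} + \frac{3}{14}\right) + 250} = \sqrt{\frac{1}{2} + 250} = \sqrt{\frac{501}{2}} = \frac{\sqrt{1002}}{2}$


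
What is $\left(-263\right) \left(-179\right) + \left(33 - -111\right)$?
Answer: $47221$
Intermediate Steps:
$\left(-263\right) \left(-179\right) + \left(33 - -111\right) = 47077 + \left(33 + 111\right) = 47077 + 144 = 47221$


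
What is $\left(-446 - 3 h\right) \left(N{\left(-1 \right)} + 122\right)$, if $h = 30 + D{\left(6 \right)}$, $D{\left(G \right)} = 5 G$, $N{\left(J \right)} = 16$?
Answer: $-86388$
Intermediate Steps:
$h = 60$ ($h = 30 + 5 \cdot 6 = 30 + 30 = 60$)
$\left(-446 - 3 h\right) \left(N{\left(-1 \right)} + 122\right) = \left(-446 - 180\right) \left(16 + 122\right) = \left(-446 - 180\right) 138 = \left(-626\right) 138 = -86388$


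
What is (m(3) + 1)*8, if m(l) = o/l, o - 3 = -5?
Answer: 8/3 ≈ 2.6667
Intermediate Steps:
o = -2 (o = 3 - 5 = -2)
m(l) = -2/l
(m(3) + 1)*8 = (-2/3 + 1)*8 = (-2*⅓ + 1)*8 = (-⅔ + 1)*8 = (⅓)*8 = 8/3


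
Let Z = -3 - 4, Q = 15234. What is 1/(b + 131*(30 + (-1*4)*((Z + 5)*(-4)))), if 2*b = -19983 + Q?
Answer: -2/5273 ≈ -0.00037929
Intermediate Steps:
b = -4749/2 (b = (-19983 + 15234)/2 = (½)*(-4749) = -4749/2 ≈ -2374.5)
Z = -7
1/(b + 131*(30 + (-1*4)*((Z + 5)*(-4)))) = 1/(-4749/2 + 131*(30 + (-1*4)*((-7 + 5)*(-4)))) = 1/(-4749/2 + 131*(30 - (-8)*(-4))) = 1/(-4749/2 + 131*(30 - 4*8)) = 1/(-4749/2 + 131*(30 - 32)) = 1/(-4749/2 + 131*(-2)) = 1/(-4749/2 - 262) = 1/(-5273/2) = -2/5273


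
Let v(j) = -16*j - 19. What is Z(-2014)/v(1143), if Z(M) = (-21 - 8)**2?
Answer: -841/18307 ≈ -0.045939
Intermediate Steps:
Z(M) = 841 (Z(M) = (-29)**2 = 841)
v(j) = -19 - 16*j
Z(-2014)/v(1143) = 841/(-19 - 16*1143) = 841/(-19 - 18288) = 841/(-18307) = 841*(-1/18307) = -841/18307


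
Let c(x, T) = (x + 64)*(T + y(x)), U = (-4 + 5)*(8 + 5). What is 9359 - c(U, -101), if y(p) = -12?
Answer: 18060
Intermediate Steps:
U = 13 (U = 1*13 = 13)
c(x, T) = (-12 + T)*(64 + x) (c(x, T) = (x + 64)*(T - 12) = (64 + x)*(-12 + T) = (-12 + T)*(64 + x))
9359 - c(U, -101) = 9359 - (-768 - 12*13 + 64*(-101) - 101*13) = 9359 - (-768 - 156 - 6464 - 1313) = 9359 - 1*(-8701) = 9359 + 8701 = 18060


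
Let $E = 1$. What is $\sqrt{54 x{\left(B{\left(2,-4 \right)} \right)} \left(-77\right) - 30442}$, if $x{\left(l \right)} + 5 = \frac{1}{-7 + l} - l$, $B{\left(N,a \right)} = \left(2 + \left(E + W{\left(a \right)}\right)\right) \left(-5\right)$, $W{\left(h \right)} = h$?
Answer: $\sqrt{13217} \approx 114.97$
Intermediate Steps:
$B{\left(N,a \right)} = -15 - 5 a$ ($B{\left(N,a \right)} = \left(2 + \left(1 + a\right)\right) \left(-5\right) = \left(3 + a\right) \left(-5\right) = -15 - 5 a$)
$x{\left(l \right)} = -5 + \frac{1}{-7 + l} - l$ ($x{\left(l \right)} = -5 - \left(l - \frac{1}{-7 + l}\right) = -5 + \frac{1}{-7 + l} - l$)
$\sqrt{54 x{\left(B{\left(2,-4 \right)} \right)} \left(-77\right) - 30442} = \sqrt{54 \frac{36 - \left(-15 - -20\right)^{2} + 2 \left(-15 - -20\right)}{-7 - -5} \left(-77\right) - 30442} = \sqrt{54 \frac{36 - \left(-15 + 20\right)^{2} + 2 \left(-15 + 20\right)}{-7 + \left(-15 + 20\right)} \left(-77\right) - 30442} = \sqrt{54 \frac{36 - 5^{2} + 2 \cdot 5}{-7 + 5} \left(-77\right) - 30442} = \sqrt{54 \frac{36 - 25 + 10}{-2} \left(-77\right) - 30442} = \sqrt{54 \left(- \frac{36 - 25 + 10}{2}\right) \left(-77\right) - 30442} = \sqrt{54 \left(\left(- \frac{1}{2}\right) 21\right) \left(-77\right) - 30442} = \sqrt{54 \left(- \frac{21}{2}\right) \left(-77\right) - 30442} = \sqrt{\left(-567\right) \left(-77\right) - 30442} = \sqrt{43659 - 30442} = \sqrt{13217}$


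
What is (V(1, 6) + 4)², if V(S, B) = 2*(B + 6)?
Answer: 784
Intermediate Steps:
V(S, B) = 12 + 2*B (V(S, B) = 2*(6 + B) = 12 + 2*B)
(V(1, 6) + 4)² = ((12 + 2*6) + 4)² = ((12 + 12) + 4)² = (24 + 4)² = 28² = 784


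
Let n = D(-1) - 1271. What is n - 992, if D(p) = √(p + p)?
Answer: -2263 + I*√2 ≈ -2263.0 + 1.4142*I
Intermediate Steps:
D(p) = √2*√p (D(p) = √(2*p) = √2*√p)
n = -1271 + I*√2 (n = √2*√(-1) - 1271 = √2*I - 1271 = I*√2 - 1271 = -1271 + I*√2 ≈ -1271.0 + 1.4142*I)
n - 992 = (-1271 + I*√2) - 992 = -2263 + I*√2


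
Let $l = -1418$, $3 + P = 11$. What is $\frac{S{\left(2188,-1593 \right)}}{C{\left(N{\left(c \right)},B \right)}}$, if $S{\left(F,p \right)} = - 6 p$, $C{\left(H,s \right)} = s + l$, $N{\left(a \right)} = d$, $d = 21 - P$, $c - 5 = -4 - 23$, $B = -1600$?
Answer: $- \frac{1593}{503} \approx -3.167$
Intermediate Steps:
$c = -22$ ($c = 5 - 27 = -22$)
$P = 8$ ($P = -3 + 11 = 8$)
$d = 13$ ($d = 21 - 8 = 13$)
$N{\left(a \right)} = 13$
$C{\left(H,s \right)} = -1418 + s$ ($C{\left(H,s \right)} = s - 1418 = -1418 + s$)
$\frac{S{\left(2188,-1593 \right)}}{C{\left(N{\left(c \right)},B \right)}} = \frac{\left(-6\right) \left(-1593\right)}{-1418 - 1600} = \frac{9558}{-3018} = 9558 \left(- \frac{1}{3018}\right) = - \frac{1593}{503}$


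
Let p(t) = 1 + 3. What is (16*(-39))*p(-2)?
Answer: -2496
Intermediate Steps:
p(t) = 4
(16*(-39))*p(-2) = (16*(-39))*4 = -624*4 = -2496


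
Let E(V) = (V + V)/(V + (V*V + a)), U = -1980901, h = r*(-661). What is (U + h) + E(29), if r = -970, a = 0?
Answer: -20095964/15 ≈ -1.3397e+6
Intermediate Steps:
h = 641170 (h = -970*(-661) = 641170)
E(V) = 2*V/(V + V²) (E(V) = (V + V)/(V + (V*V + 0)) = (2*V)/(V + (V² + 0)) = (2*V)/(V + V²) = 2*V/(V + V²))
(U + h) + E(29) = (-1980901 + 641170) + 2/(1 + 29) = -1339731 + 2/30 = -1339731 + 2*(1/30) = -1339731 + 1/15 = -20095964/15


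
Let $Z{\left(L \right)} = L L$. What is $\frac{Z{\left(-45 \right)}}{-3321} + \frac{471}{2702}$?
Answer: $- \frac{48239}{110782} \approx -0.43544$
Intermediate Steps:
$Z{\left(L \right)} = L^{2}$
$\frac{Z{\left(-45 \right)}}{-3321} + \frac{471}{2702} = \frac{\left(-45\right)^{2}}{-3321} + \frac{471}{2702} = 2025 \left(- \frac{1}{3321}\right) + 471 \cdot \frac{1}{2702} = - \frac{25}{41} + \frac{471}{2702} = - \frac{48239}{110782}$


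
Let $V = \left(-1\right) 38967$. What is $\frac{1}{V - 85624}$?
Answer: $- \frac{1}{124591} \approx -8.0263 \cdot 10^{-6}$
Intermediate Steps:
$V = -38967$
$\frac{1}{V - 85624} = \frac{1}{-38967 - 85624} = \frac{1}{-124591} = - \frac{1}{124591}$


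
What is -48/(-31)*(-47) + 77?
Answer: 131/31 ≈ 4.2258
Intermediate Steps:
-48/(-31)*(-47) + 77 = -48*(-1/31)*(-47) + 77 = (48/31)*(-47) + 77 = -2256/31 + 77 = 131/31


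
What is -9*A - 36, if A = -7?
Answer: 27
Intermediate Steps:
-9*A - 36 = -9*(-7) - 36 = 63 - 36 = 27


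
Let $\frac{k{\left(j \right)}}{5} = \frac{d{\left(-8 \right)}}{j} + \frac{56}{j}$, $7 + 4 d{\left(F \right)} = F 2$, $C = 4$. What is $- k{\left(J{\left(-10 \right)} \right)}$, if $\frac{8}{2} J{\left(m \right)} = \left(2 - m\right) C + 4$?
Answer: $- \frac{1005}{52} \approx -19.327$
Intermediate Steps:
$d{\left(F \right)} = - \frac{7}{4} + \frac{F}{2}$ ($d{\left(F \right)} = - \frac{7}{4} + \frac{F 2}{4} = - \frac{7}{4} + \frac{2 F}{4} = - \frac{7}{4} + \frac{F}{2}$)
$J{\left(m \right)} = 3 - m$ ($J{\left(m \right)} = \frac{\left(2 - m\right) 4 + 4}{4} = \frac{\left(8 - 4 m\right) + 4}{4} = \frac{12 - 4 m}{4} = 3 - m$)
$k{\left(j \right)} = \frac{1005}{4 j}$ ($k{\left(j \right)} = 5 \left(\frac{- \frac{7}{4} + \frac{1}{2} \left(-8\right)}{j} + \frac{56}{j}\right) = 5 \left(\frac{- \frac{7}{4} - 4}{j} + \frac{56}{j}\right) = 5 \left(- \frac{23}{4 j} + \frac{56}{j}\right) = 5 \frac{201}{4 j} = \frac{1005}{4 j}$)
$- k{\left(J{\left(-10 \right)} \right)} = - \frac{1005}{4 \left(3 - -10\right)} = - \frac{1005}{4 \left(3 + 10\right)} = - \frac{1005}{4 \cdot 13} = \left(-1\right) \frac{1005}{52} = - \frac{1005}{52}$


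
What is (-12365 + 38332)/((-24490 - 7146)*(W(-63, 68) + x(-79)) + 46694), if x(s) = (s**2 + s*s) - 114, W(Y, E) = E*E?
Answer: -25967/537512218 ≈ -4.8310e-5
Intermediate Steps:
W(Y, E) = E**2
x(s) = -114 + 2*s**2 (x(s) = (s**2 + s**2) - 114 = 2*s**2 - 114 = -114 + 2*s**2)
(-12365 + 38332)/((-24490 - 7146)*(W(-63, 68) + x(-79)) + 46694) = (-12365 + 38332)/((-24490 - 7146)*(68**2 + (-114 + 2*(-79)**2)) + 46694) = 25967/(-31636*(4624 + (-114 + 2*6241)) + 46694) = 25967/(-31636*(4624 + (-114 + 12482)) + 46694) = 25967/(-31636*(4624 + 12368) + 46694) = 25967/(-31636*16992 + 46694) = 25967/(-537558912 + 46694) = 25967/(-537512218) = 25967*(-1/537512218) = -25967/537512218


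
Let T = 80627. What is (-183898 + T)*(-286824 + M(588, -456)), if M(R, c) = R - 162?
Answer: 29576607858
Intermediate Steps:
M(R, c) = -162 + R
(-183898 + T)*(-286824 + M(588, -456)) = (-183898 + 80627)*(-286824 + (-162 + 588)) = -103271*(-286824 + 426) = -103271*(-286398) = 29576607858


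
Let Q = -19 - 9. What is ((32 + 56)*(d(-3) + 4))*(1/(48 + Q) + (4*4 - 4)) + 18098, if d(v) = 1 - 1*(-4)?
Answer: 138208/5 ≈ 27642.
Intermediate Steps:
Q = -28
d(v) = 5 (d(v) = 1 + 4 = 5)
((32 + 56)*(d(-3) + 4))*(1/(48 + Q) + (4*4 - 4)) + 18098 = ((32 + 56)*(5 + 4))*(1/(48 - 28) + (4*4 - 4)) + 18098 = (88*9)*(1/20 + (16 - 4)) + 18098 = 792*(1/20 + 12) + 18098 = 792*(241/20) + 18098 = 47718/5 + 18098 = 138208/5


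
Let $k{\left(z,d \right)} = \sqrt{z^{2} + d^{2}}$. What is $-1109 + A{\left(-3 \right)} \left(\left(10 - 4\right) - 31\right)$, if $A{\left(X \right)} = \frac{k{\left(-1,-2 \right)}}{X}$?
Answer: $-1109 + \frac{25 \sqrt{5}}{3} \approx -1090.4$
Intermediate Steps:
$k{\left(z,d \right)} = \sqrt{d^{2} + z^{2}}$
$A{\left(X \right)} = \frac{\sqrt{5}}{X}$ ($A{\left(X \right)} = \frac{\sqrt{\left(-2\right)^{2} + \left(-1\right)^{2}}}{X} = \frac{\sqrt{4 + 1}}{X} = \frac{\sqrt{5}}{X}$)
$-1109 + A{\left(-3 \right)} \left(\left(10 - 4\right) - 31\right) = -1109 + \frac{\sqrt{5}}{-3} \left(\left(10 - 4\right) - 31\right) = -1109 + \sqrt{5} \left(- \frac{1}{3}\right) \left(6 - 31\right) = -1109 + - \frac{\sqrt{5}}{3} \left(-25\right) = -1109 + \frac{25 \sqrt{5}}{3}$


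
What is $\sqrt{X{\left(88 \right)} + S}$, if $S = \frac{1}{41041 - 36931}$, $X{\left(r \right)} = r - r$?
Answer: $\frac{\sqrt{4110}}{4110} \approx 0.015598$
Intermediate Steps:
$X{\left(r \right)} = 0$
$S = \frac{1}{4110} \approx 0.00024331$
$\sqrt{X{\left(88 \right)} + S} = \sqrt{0 + \frac{1}{4110}} = \sqrt{\frac{1}{4110}} = \frac{\sqrt{4110}}{4110}$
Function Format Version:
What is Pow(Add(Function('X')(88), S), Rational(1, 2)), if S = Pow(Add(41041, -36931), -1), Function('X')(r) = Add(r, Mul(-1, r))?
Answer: Mul(Rational(1, 4110), Pow(4110, Rational(1, 2))) ≈ 0.015598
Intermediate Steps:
Function('X')(r) = 0
S = Rational(1, 4110) (S = Pow(4110, -1) = Rational(1, 4110) ≈ 0.00024331)
Pow(Add(Function('X')(88), S), Rational(1, 2)) = Pow(Add(0, Rational(1, 4110)), Rational(1, 2)) = Pow(Rational(1, 4110), Rational(1, 2)) = Mul(Rational(1, 4110), Pow(4110, Rational(1, 2)))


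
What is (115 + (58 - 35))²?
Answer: 19044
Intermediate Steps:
(115 + (58 - 35))² = (115 + 23)² = 138² = 19044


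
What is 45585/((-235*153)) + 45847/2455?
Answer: 34144838/1961545 ≈ 17.407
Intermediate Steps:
45585/((-235*153)) + 45847/2455 = 45585/(-35955) + 45847*(1/2455) = 45585*(-1/35955) + 45847/2455 = -1013/799 + 45847/2455 = 34144838/1961545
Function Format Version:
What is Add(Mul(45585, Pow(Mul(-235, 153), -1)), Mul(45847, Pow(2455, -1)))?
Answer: Rational(34144838, 1961545) ≈ 17.407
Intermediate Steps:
Add(Mul(45585, Pow(Mul(-235, 153), -1)), Mul(45847, Pow(2455, -1))) = Add(Mul(45585, Pow(-35955, -1)), Mul(45847, Rational(1, 2455))) = Add(Mul(45585, Rational(-1, 35955)), Rational(45847, 2455)) = Add(Rational(-1013, 799), Rational(45847, 2455)) = Rational(34144838, 1961545)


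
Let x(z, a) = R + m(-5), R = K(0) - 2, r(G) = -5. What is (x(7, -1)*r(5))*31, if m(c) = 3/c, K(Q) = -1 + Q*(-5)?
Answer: 558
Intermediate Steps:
K(Q) = -1 - 5*Q
R = -3 (R = (-1 - 5*0) - 2 = (-1 + 0) - 2 = -1 - 2 = -3)
x(z, a) = -18/5 (x(z, a) = -3 + 3/(-5) = -3 + 3*(-⅕) = -3 - ⅗ = -18/5)
(x(7, -1)*r(5))*31 = -18/5*(-5)*31 = 18*31 = 558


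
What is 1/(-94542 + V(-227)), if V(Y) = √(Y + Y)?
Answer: -47271/4469095109 - I*√454/8938190218 ≈ -1.0577e-5 - 2.3838e-9*I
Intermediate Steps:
V(Y) = √2*√Y (V(Y) = √(2*Y) = √2*√Y)
1/(-94542 + V(-227)) = 1/(-94542 + √2*√(-227)) = 1/(-94542 + √2*(I*√227)) = 1/(-94542 + I*√454)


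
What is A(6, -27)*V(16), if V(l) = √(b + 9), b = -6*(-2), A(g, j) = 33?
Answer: 33*√21 ≈ 151.23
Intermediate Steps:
b = 12
V(l) = √21 (V(l) = √(12 + 9) = √21)
A(6, -27)*V(16) = 33*√21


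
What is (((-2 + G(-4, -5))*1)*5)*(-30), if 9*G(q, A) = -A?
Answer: 650/3 ≈ 216.67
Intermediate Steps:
G(q, A) = -A/9 (G(q, A) = (-A)/9 = -A/9)
(((-2 + G(-4, -5))*1)*5)*(-30) = (((-2 - ⅑*(-5))*1)*5)*(-30) = (((-2 + 5/9)*1)*5)*(-30) = (-13/9*1*5)*(-30) = -13/9*5*(-30) = -65/9*(-30) = 650/3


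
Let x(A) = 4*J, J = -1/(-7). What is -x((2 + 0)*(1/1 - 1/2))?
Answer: -4/7 ≈ -0.57143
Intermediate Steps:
J = ⅐ (J = -1*(-⅐) = ⅐ ≈ 0.14286)
x(A) = 4/7 (x(A) = 4*(⅐) = 4/7)
-x((2 + 0)*(1/1 - 1/2)) = -1*4/7 = -4/7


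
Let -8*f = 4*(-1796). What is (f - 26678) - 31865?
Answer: -57645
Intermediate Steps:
f = 898 (f = -(-1796)/2 = -⅛*(-7184) = 898)
(f - 26678) - 31865 = (898 - 26678) - 31865 = -25780 - 31865 = -57645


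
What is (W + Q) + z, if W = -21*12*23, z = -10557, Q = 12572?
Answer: -3781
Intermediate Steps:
W = -5796 (W = -252*23 = -5796)
(W + Q) + z = (-5796 + 12572) - 10557 = 6776 - 10557 = -3781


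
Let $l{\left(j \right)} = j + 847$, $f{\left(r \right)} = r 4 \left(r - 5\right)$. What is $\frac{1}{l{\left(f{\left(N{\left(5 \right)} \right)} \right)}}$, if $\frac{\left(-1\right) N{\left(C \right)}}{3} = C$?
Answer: $\frac{1}{2047} \approx 0.00048852$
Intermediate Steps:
$N{\left(C \right)} = - 3 C$
$f{\left(r \right)} = 4 r \left(-5 + r\right)$
$l{\left(j \right)} = 847 + j$
$\frac{1}{l{\left(f{\left(N{\left(5 \right)} \right)} \right)}} = \frac{1}{847 + 4 \left(\left(-3\right) 5\right) \left(-5 - 15\right)} = \frac{1}{847 + 4 \left(-15\right) \left(-5 - 15\right)} = \frac{1}{847 + 4 \left(-15\right) \left(-20\right)} = \frac{1}{847 + 1200} = \frac{1}{2047}$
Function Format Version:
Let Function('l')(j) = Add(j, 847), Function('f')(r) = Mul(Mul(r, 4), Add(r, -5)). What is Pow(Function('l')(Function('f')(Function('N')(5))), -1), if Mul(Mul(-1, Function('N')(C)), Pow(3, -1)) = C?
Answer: Rational(1, 2047) ≈ 0.00048852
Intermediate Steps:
Function('N')(C) = Mul(-3, C)
Function('f')(r) = Mul(4, r, Add(-5, r)) (Function('f')(r) = Mul(Mul(4, r), Add(-5, r)) = Mul(4, r, Add(-5, r)))
Function('l')(j) = Add(847, j)
Pow(Function('l')(Function('f')(Function('N')(5))), -1) = Pow(Add(847, Mul(4, Mul(-3, 5), Add(-5, Mul(-3, 5)))), -1) = Pow(Add(847, Mul(4, -15, Add(-5, -15))), -1) = Pow(Add(847, Mul(4, -15, -20)), -1) = Pow(Add(847, 1200), -1) = Pow(2047, -1) = Rational(1, 2047)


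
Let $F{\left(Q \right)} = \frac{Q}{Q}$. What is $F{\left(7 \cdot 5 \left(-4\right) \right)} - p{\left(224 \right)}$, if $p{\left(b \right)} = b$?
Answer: $-223$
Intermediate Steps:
$F{\left(Q \right)} = 1$
$F{\left(7 \cdot 5 \left(-4\right) \right)} - p{\left(224 \right)} = 1 - 224 = -223$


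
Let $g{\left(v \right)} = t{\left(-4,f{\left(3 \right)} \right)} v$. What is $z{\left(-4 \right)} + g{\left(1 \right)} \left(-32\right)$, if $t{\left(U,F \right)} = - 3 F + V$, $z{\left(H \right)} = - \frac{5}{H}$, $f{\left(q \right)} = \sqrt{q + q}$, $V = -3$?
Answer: $\frac{389}{4} + 96 \sqrt{6} \approx 332.4$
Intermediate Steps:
$f{\left(q \right)} = \sqrt{2} \sqrt{q}$ ($f{\left(q \right)} = \sqrt{2 q} = \sqrt{2} \sqrt{q}$)
$t{\left(U,F \right)} = -3 - 3 F$ ($t{\left(U,F \right)} = - 3 F - 3 = -3 - 3 F$)
$g{\left(v \right)} = v \left(-3 - 3 \sqrt{6}\right)$ ($g{\left(v \right)} = \left(-3 - 3 \sqrt{2} \sqrt{3}\right) v = \left(-3 - 3 \sqrt{6}\right) v = v \left(-3 - 3 \sqrt{6}\right)$)
$z{\left(-4 \right)} + g{\left(1 \right)} \left(-32\right) = - \frac{5}{-4} + \left(-3\right) 1 \left(1 + \sqrt{6}\right) \left(-32\right) = \left(-5\right) \left(- \frac{1}{4}\right) + \left(-3 - 3 \sqrt{6}\right) \left(-32\right) = \frac{5}{4} + \left(96 + 96 \sqrt{6}\right) = \frac{389}{4} + 96 \sqrt{6}$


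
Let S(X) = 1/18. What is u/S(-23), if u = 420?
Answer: 7560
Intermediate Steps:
S(X) = 1/18
u/S(-23) = 420/(1/18) = 420*18 = 7560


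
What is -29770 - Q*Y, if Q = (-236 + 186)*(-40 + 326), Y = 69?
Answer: 956930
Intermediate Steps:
Q = -14300 (Q = -50*286 = -14300)
-29770 - Q*Y = -29770 - (-14300)*69 = -29770 - 1*(-986700) = -29770 + 986700 = 956930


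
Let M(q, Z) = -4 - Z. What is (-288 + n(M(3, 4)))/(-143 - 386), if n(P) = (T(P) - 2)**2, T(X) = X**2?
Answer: -3556/529 ≈ -6.7221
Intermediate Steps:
n(P) = (-2 + P**2)**2 (n(P) = (P**2 - 2)**2 = (-2 + P**2)**2)
(-288 + n(M(3, 4)))/(-143 - 386) = (-288 + (-2 + (-4 - 1*4)**2)**2)/(-143 - 386) = (-288 + (-2 + (-4 - 4)**2)**2)/(-529) = (-288 + (-2 + (-8)**2)**2)*(-1/529) = (-288 + (-2 + 64)**2)*(-1/529) = (-288 + 62**2)*(-1/529) = (-288 + 3844)*(-1/529) = 3556*(-1/529) = -3556/529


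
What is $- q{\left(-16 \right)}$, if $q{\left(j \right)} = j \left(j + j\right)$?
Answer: $-512$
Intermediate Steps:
$q{\left(j \right)} = 2 j^{2}$ ($q{\left(j \right)} = j 2 j = 2 j^{2}$)
$- q{\left(-16 \right)} = - 2 \left(-16\right)^{2} = - 2 \cdot 256 = \left(-1\right) 512 = -512$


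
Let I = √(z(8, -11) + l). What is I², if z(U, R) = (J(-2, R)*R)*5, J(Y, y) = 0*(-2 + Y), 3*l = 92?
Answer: 92/3 ≈ 30.667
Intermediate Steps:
l = 92/3 (l = (⅓)*92 = 92/3 ≈ 30.667)
J(Y, y) = 0
z(U, R) = 0 (z(U, R) = (0*R)*5 = 0*5 = 0)
I = 2*√69/3 (I = √(0 + 92/3) = √(92/3) = 2*√69/3 ≈ 5.5378)
I² = (2*√69/3)² = 92/3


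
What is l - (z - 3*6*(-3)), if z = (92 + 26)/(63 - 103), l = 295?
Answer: 4879/20 ≈ 243.95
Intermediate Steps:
z = -59/20 (z = 118/(-40) = 118*(-1/40) = -59/20 ≈ -2.9500)
l - (z - 3*6*(-3)) = 295 - (-59/20 - 3*6*(-3)) = 295 - (-59/20 - 18*(-3)) = 295 - (-59/20 - 1*(-54)) = 295 - (-59/20 + 54) = 295 - 1*1021/20 = 295 - 1021/20 = 4879/20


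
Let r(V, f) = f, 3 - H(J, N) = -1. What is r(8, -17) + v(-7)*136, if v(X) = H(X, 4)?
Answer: 527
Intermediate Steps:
H(J, N) = 4 (H(J, N) = 3 - 1*(-1) = 3 + 1 = 4)
v(X) = 4
r(8, -17) + v(-7)*136 = -17 + 4*136 = -17 + 544 = 527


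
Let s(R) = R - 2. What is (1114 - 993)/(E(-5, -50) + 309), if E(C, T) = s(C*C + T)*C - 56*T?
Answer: 121/3244 ≈ 0.037300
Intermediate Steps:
s(R) = -2 + R
E(C, T) = -56*T + C*(-2 + T + C²) (E(C, T) = (-2 + (C*C + T))*C - 56*T = (-2 + (C² + T))*C - 56*T = (-2 + (T + C²))*C - 56*T = (-2 + T + C²)*C - 56*T = C*(-2 + T + C²) - 56*T = -56*T + C*(-2 + T + C²))
(1114 - 993)/(E(-5, -50) + 309) = (1114 - 993)/((-56*(-50) - 5*(-2 - 50 + (-5)²)) + 309) = 121/((2800 - 5*(-2 - 50 + 25)) + 309) = 121/((2800 - 5*(-27)) + 309) = 121/((2800 + 135) + 309) = 121/(2935 + 309) = 121/3244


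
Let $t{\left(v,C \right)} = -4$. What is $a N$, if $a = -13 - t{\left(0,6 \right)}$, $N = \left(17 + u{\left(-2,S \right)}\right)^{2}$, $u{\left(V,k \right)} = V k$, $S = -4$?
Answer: $-5625$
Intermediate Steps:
$N = 625$ ($N = \left(17 - -8\right)^{2} = \left(17 + 8\right)^{2} = 25^{2} = 625$)
$a = -9$ ($a = -13 - -4 = -13 + 4 = -9$)
$a N = \left(-9\right) 625 = -5625$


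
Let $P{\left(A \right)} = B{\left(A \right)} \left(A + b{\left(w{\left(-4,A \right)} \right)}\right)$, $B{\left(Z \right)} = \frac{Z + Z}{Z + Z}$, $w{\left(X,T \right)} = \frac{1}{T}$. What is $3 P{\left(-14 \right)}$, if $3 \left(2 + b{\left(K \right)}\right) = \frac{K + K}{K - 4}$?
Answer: $- \frac{2734}{57} \approx -47.965$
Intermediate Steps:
$b{\left(K \right)} = -2 + \frac{2 K}{3 \left(-4 + K\right)}$ ($b{\left(K \right)} = -2 + \frac{\left(K + K\right) \frac{1}{K - 4}}{3} = -2 + \frac{2 K \frac{1}{-4 + K}}{3} = -2 + \frac{2 K}{3 \left(-4 + K\right)}$)
$B{\left(Z \right)} = 1$ ($B{\left(Z \right)} = \frac{2 Z}{2 Z} = 2 Z \frac{1}{2 Z} = 1$)
$P{\left(A \right)} = A + \frac{4 \left(6 - \frac{1}{A}\right)}{3 \left(-4 + \frac{1}{A}\right)}$ ($P{\left(A \right)} = 1 \left(A + \frac{4 \left(6 - \frac{1}{A}\right)}{3 \left(-4 + \frac{1}{A}\right)}\right) = A + \frac{4 \left(6 - \frac{1}{A}\right)}{3 \left(-4 + \frac{1}{A}\right)}$)
$3 P{\left(-14 \right)} = 3 \frac{4 - -378 + 12 \left(-14\right)^{2}}{3 \left(-1 + 4 \left(-14\right)\right)} = 3 \frac{4 + 378 + 12 \cdot 196}{3 \left(-1 - 56\right)} = 3 \frac{4 + 378 + 2352}{3 \left(-57\right)} = 3 \cdot \frac{1}{3} \left(- \frac{1}{57}\right) 2734 = 3 \left(- \frac{2734}{171}\right) = - \frac{2734}{57}$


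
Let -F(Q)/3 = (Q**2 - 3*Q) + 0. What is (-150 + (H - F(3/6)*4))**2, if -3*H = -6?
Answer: 26569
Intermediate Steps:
F(Q) = -3*Q**2 + 9*Q (F(Q) = -3*((Q**2 - 3*Q) + 0) = -3*(Q**2 - 3*Q) = -3*Q**2 + 9*Q)
H = 2 (H = -1/3*(-6) = 2)
(-150 + (H - F(3/6)*4))**2 = (-150 + (2 - 3*(3/6)*(3 - 3/6)*4))**2 = (-150 + (2 - 3*(3*(1/6))*(3 - 3/6)*4))**2 = (-150 + (2 - 3*(1/2)*(3 - 1*1/2)*4))**2 = (-150 + (2 - 3*(1/2)*(3 - 1/2)*4))**2 = (-150 + (2 - 3*(1/2)*(5/2)*4))**2 = (-150 + (2 - 15*4/4))**2 = (-150 + (2 - 1*15))**2 = (-150 + (2 - 15))**2 = (-150 - 13)**2 = (-163)**2 = 26569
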